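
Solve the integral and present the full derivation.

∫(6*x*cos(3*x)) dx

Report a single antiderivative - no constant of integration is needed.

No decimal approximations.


Step 1. Integrate ∫(6*x*cos(3*x)) dx by parts with u = x, dv = (6*cos(3*x)) dx, so v = 2*sin(3*x): now 2*x*sin(3*x) + ∫(-2*sin(3*x)) dx.
Step 2. Evaluate the standard form: now 2*x*sin(3*x) + 2*cos(3*x)/3.
Answer: 2*x*sin(3*x) + 2*cos(3*x)/3.


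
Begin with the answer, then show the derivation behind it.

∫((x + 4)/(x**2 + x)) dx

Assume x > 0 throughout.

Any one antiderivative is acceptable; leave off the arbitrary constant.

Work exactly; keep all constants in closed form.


The answer is 4*log(x) - 3*log(x + 1).
Step 1. Decompose ∫((x + 4)/(x**2 + x)) dx by partial fractions, (x + 4)/(x**2 + x) = -3/(x + 1) + 4/x: now ∫(4/x) dx + ∫(-3/(x + 1)) dx.
Step 2. Evaluate the standard form [assuming x > -1]: now -3*log(x + 1) + ∫(4/x) dx.
Step 3. Evaluate the standard form [assuming x > 0]: now 4*log(x) - 3*log(x + 1).
Answer: 4*log(x) - 3*log(x + 1).


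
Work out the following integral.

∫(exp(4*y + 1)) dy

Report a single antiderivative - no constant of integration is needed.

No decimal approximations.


Answer: exp(4*y + 1)/4.


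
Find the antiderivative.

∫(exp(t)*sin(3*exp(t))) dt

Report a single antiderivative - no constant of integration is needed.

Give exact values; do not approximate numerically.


Answer: -cos(3*exp(t))/3.


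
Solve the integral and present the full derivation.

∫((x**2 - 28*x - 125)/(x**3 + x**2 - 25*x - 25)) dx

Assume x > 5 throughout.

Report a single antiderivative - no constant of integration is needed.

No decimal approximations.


Step 1. Decompose ∫((x**2 - 28*x - 125)/(x**3 + x**2 - 25*x - 25)) dx by partial fractions, (x**2 - 28*x - 125)/(x**3 + x**2 - 25*x - 25) = 1/(x + 5) + 4/(x + 1) - 4/(x - 5): now ∫(-4/(x - 5)) dx + ∫(4/(x + 1)) dx + ∫(1/(x + 5)) dx.
Step 2. Evaluate the standard form [assuming x > -1]: now 4*log(x + 1) + ∫(-4/(x - 5)) dx + ∫(1/(x + 5)) dx.
Step 3. Evaluate the standard form [assuming x > -5]: now 4*log(x + 1) + log(x + 5) + ∫(-4/(x - 5)) dx.
Step 4. Evaluate the standard form [assuming x > 5]: now -4*log(x - 5) + 4*log(x + 1) + log(x + 5).
Answer: -4*log(x - 5) + 4*log(x + 1) + log(x + 5).


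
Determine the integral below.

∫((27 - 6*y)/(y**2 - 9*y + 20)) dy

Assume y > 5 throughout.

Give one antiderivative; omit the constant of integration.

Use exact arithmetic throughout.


Answer: -3*log(y - 5) - 3*log(y - 4).


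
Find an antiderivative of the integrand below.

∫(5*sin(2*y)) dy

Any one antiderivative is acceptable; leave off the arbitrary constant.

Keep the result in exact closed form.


Answer: -5*cos(2*y)/2.


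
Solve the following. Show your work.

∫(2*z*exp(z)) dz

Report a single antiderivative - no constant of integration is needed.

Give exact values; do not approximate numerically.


Step 1. Integrate ∫(2*z*exp(z)) dz by parts with u = z, dv = (2*exp(z)) dz, so v = 2*exp(z): now 2*z*exp(z) + ∫(-2*exp(z)) dz.
Step 2. Evaluate the standard form: now 2*z*exp(z) - 2*exp(z).
Answer: 2*z*exp(z) - 2*exp(z).


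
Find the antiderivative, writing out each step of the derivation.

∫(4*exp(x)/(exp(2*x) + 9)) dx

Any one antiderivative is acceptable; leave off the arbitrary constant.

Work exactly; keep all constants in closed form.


Step 1. Substitute u = exp(x), turning ∫(4*exp(x)/(exp(2*x) + 9)) dx into ∫(4/(u**2 + 9)) du: now ∫(4/(u**2 + 9)) du.
Step 2. Evaluate the standard form: now 4*atan(u/3)/3.
Step 3. Substitute back u = exp(x): now 4*atan(exp(x)/3)/3.
Answer: 4*atan(exp(x)/3)/3.


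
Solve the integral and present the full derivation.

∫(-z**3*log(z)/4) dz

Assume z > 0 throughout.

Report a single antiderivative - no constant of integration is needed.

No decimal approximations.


Step 1. Integrate ∫(-z**3*log(z)/4) dz by parts with u = log(z), dv = (-z**3/4) dz, so v = -z**4/16 [assuming z > 0]: now -z**4*log(z)/16 + ∫(z**3/16) dz.
Step 2. Evaluate the standard form: now -z**4*log(z)/16 + z**4/64.
Answer: -z**4*log(z)/16 + z**4/64.


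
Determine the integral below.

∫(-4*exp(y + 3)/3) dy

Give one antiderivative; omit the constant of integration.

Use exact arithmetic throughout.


Answer: -4*exp(y + 3)/3.


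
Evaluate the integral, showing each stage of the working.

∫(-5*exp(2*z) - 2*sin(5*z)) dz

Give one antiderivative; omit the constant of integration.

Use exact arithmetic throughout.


Step 1. Rewrite: now ∫(-5*exp(2*z)) dz + ∫(-2*sin(5*z)) dz.
Step 2. Evaluate the standard form: now 2*cos(5*z)/5 + ∫(-5*exp(2*z)) dz.
Step 3. Evaluate the standard form: now -5*exp(2*z)/2 + 2*cos(5*z)/5.
Answer: -5*exp(2*z)/2 + 2*cos(5*z)/5.


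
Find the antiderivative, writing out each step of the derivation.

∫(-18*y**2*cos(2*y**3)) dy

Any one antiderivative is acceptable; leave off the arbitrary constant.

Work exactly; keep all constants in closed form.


Step 1. Substitute u = y**3, turning ∫(-18*y**2*cos(2*y**3)) dy into ∫(-6*cos(2*u)) du: now ∫(-6*cos(2*u)) du.
Step 2. Evaluate the standard form: now -3*sin(2*u).
Step 3. Substitute back u = y**3: now -3*sin(2*y**3).
Answer: -3*sin(2*y**3).


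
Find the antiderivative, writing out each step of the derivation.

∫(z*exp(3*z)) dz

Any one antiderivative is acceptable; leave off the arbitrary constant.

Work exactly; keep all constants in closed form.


Step 1. Integrate ∫(z*exp(3*z)) dz by parts with u = z, dv = (exp(3*z)) dz, so v = exp(3*z)/3: now z*exp(3*z)/3 + ∫(-exp(3*z)/3) dz.
Step 2. Evaluate the standard form: now z*exp(3*z)/3 - exp(3*z)/9.
Answer: z*exp(3*z)/3 - exp(3*z)/9.


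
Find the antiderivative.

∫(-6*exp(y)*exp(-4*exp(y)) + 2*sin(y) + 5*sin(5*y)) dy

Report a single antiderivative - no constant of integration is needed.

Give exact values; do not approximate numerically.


Answer: -2*cos(y) - cos(5*y) + 3*exp(-4*exp(y))/2.


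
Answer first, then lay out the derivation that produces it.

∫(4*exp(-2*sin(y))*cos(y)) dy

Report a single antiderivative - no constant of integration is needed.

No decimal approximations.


The answer is -2*exp(-2*sin(y)).
Step 1. Substitute u = sin(y), turning ∫(4*exp(-2*sin(y))*cos(y)) dy into ∫(4*exp(-2*u)) du: now ∫(4*exp(-2*u)) du.
Step 2. Evaluate the standard form: now -2*exp(-2*u).
Step 3. Substitute back u = sin(y): now -2*exp(-2*sin(y)).
Answer: -2*exp(-2*sin(y)).


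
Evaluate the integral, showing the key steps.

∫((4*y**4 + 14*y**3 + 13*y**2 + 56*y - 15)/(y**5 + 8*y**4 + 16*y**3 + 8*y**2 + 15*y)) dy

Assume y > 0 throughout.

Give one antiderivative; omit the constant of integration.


Step 1. Decompose ∫((4*y**4 + 14*y**3 + 13*y**2 + 56*y - 15)/(y**5 + 8*y**4 + 16*y**3 + 8*y**2 + 15*y)) dy by partial fractions, (4*y**4 + 14*y**3 + 13*y**2 + 56*y - 15)/(y**5 + 8*y**4 + 16*y**3 + 8*y**2 + 15*y) = 3/(y**2 + 1) + 3/(y + 5) + 2/(y + 3) - 1/y: now ∫(-1/y) dy + ∫(2/(y + 3)) dy + ∫(3/(y + 5)) dy + ∫(3/(y**2 + 1)) dy.
Step 2. Evaluate the standard form [assuming y > -3]: now 2*log(y + 3) + ∫(-1/y) dy + ∫(3/(y + 5)) dy + ∫(3/(y**2 + 1)) dy.
Step 3. Evaluate the standard form [assuming y > -5]: now 2*log(y + 3) + 3*log(y + 5) + ∫(-1/y) dy + ∫(3/(y**2 + 1)) dy.
Step 4. Evaluate the standard form [assuming y > 0]: now -log(y) + 2*log(y + 3) + 3*log(y + 5) + ∫(3/(y**2 + 1)) dy.
Step 5. Evaluate the standard form: now -log(y) + 2*log(y + 3) + 3*log(y + 5) + 3*atan(y).
Answer: -log(y) + 2*log(y + 3) + 3*log(y + 5) + 3*atan(y).


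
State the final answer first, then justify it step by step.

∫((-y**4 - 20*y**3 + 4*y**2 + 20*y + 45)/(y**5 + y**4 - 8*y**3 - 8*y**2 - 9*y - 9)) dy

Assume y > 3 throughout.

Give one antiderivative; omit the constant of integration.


The answer is -2*log(y - 3) - 3*log(y + 1) + 4*log(y + 3) - 4*atan(y).
Step 1. Decompose ∫((-y**4 - 20*y**3 + 4*y**2 + 20*y + 45)/(y**5 + y**4 - 8*y**3 - 8*y**2 - 9*y - 9)) dy by partial fractions, (-y**4 - 20*y**3 + 4*y**2 + 20*y + 45)/(y**5 + y**4 - 8*y**3 - 8*y**2 - 9*y - 9) = -4/(y**2 + 1) + 4/(y + 3) - 3/(y + 1) - 2/(y - 3): now ∫(-2/(y - 3)) dy + ∫(-3/(y + 1)) dy + ∫(4/(y + 3)) dy + ∫(-4/(y**2 + 1)) dy.
Step 2. Evaluate the standard form [assuming y > -1]: now -3*log(y + 1) + ∫(-2/(y - 3)) dy + ∫(4/(y + 3)) dy + ∫(-4/(y**2 + 1)) dy.
Step 3. Evaluate the standard form [assuming y > -3]: now -3*log(y + 1) + 4*log(y + 3) + ∫(-2/(y - 3)) dy + ∫(-4/(y**2 + 1)) dy.
Step 4. Evaluate the standard form [assuming y > 3]: now -2*log(y - 3) - 3*log(y + 1) + 4*log(y + 3) + ∫(-4/(y**2 + 1)) dy.
Step 5. Evaluate the standard form: now -2*log(y - 3) - 3*log(y + 1) + 4*log(y + 3) - 4*atan(y).
Answer: -2*log(y - 3) - 3*log(y + 1) + 4*log(y + 3) - 4*atan(y).


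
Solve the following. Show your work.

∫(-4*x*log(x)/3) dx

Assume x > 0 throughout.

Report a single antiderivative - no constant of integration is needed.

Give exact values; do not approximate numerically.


Step 1. Integrate ∫(-4*x*log(x)/3) dx by parts with u = log(x), dv = (-4*x/3) dx, so v = -2*x**2/3 [assuming x > 0]: now -2*x**2*log(x)/3 + ∫(2*x/3) dx.
Step 2. Evaluate the standard form: now -2*x**2*log(x)/3 + x**2/3.
Answer: -2*x**2*log(x)/3 + x**2/3.


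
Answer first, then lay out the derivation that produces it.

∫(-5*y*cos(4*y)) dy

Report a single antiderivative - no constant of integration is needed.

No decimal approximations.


The answer is -5*y*sin(4*y)/4 - 5*cos(4*y)/16.
Step 1. Integrate ∫(-5*y*cos(4*y)) dy by parts with u = y, dv = (-5*cos(4*y)) dy, so v = -5*sin(4*y)/4: now -5*y*sin(4*y)/4 + ∫(5*sin(4*y)/4) dy.
Step 2. Evaluate the standard form: now -5*y*sin(4*y)/4 - 5*cos(4*y)/16.
Answer: -5*y*sin(4*y)/4 - 5*cos(4*y)/16.


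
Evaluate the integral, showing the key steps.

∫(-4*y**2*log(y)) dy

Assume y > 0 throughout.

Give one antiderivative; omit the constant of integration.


Step 1. Integrate ∫(-4*y**2*log(y)) dy by parts with u = log(y), dv = (-4*y**2) dy, so v = -4*y**3/3 [assuming y > 0]: now -4*y**3*log(y)/3 + ∫(4*y**2/3) dy.
Step 2. Evaluate the standard form: now -4*y**3*log(y)/3 + 4*y**3/9.
Answer: -4*y**3*log(y)/3 + 4*y**3/9.


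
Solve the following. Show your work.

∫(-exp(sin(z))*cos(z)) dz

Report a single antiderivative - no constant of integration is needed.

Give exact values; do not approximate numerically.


Step 1. Substitute u = sin(z), turning ∫(-exp(sin(z))*cos(z)) dz into ∫(-exp(u)) du: now ∫(-exp(u)) du.
Step 2. Evaluate the standard form: now -exp(u).
Step 3. Substitute back u = sin(z): now -exp(sin(z)).
Answer: -exp(sin(z)).


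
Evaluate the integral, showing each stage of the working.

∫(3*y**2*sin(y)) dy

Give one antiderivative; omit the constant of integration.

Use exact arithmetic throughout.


Step 1. Integrate ∫(3*y**2*sin(y)) dy by parts with u = y**2, dv = (3*sin(y)) dy, so v = -3*cos(y): now -3*y**2*cos(y) + ∫(6*y*cos(y)) dy.
Step 2. Integrate ∫(6*y*cos(y)) dy by parts with u = y, dv = (6*cos(y)) dy, so v = 6*sin(y): now -3*y**2*cos(y) + 6*y*sin(y) + ∫(-6*sin(y)) dy.
Step 3. Evaluate the standard form: now -3*y**2*cos(y) + 6*y*sin(y) + 6*cos(y).
Answer: -3*y**2*cos(y) + 6*y*sin(y) + 6*cos(y).


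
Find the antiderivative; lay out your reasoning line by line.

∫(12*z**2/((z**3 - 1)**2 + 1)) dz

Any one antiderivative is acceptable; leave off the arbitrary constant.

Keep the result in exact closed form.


Step 1. Substitute u = z**3 - 1, turning ∫(12*z**2/((z**3 - 1)**2 + 1)) dz into ∫(4/(u**2 + 1)) du: now ∫(4/(u**2 + 1)) du.
Step 2. Evaluate the standard form: now 4*atan(u).
Step 3. Substitute back u = z**3 - 1: now 4*atan(z**3 - 1).
Answer: 4*atan(z**3 - 1).


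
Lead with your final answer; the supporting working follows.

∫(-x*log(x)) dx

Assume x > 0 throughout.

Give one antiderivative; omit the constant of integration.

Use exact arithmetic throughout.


The answer is -x**2*log(x)/2 + x**2/4.
Step 1. Integrate ∫(-x*log(x)) dx by parts with u = log(x), dv = (-x) dx, so v = -x**2/2 [assuming x > 0]: now -x**2*log(x)/2 + ∫(x/2) dx.
Step 2. Evaluate the standard form: now -x**2*log(x)/2 + x**2/4.
Answer: -x**2*log(x)/2 + x**2/4.


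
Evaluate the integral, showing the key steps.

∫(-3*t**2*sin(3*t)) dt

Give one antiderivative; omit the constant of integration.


Step 1. Integrate ∫(-3*t**2*sin(3*t)) dt by parts with u = t**2, dv = (-3*sin(3*t)) dt, so v = cos(3*t): now t**2*cos(3*t) + ∫(-2*t*cos(3*t)) dt.
Step 2. Integrate ∫(-2*t*cos(3*t)) dt by parts with u = t, dv = (-2*cos(3*t)) dt, so v = -2*sin(3*t)/3: now t**2*cos(3*t) - 2*t*sin(3*t)/3 + ∫(2*sin(3*t)/3) dt.
Step 3. Evaluate the standard form: now t**2*cos(3*t) - 2*t*sin(3*t)/3 - 2*cos(3*t)/9.
Answer: t**2*cos(3*t) - 2*t*sin(3*t)/3 - 2*cos(3*t)/9.


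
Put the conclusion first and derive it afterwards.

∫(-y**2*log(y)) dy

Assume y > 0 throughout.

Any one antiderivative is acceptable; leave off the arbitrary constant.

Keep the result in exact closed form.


The answer is -y**3*log(y)/3 + y**3/9.
Step 1. Integrate ∫(-y**2*log(y)) dy by parts with u = log(y), dv = (-y**2) dy, so v = -y**3/3 [assuming y > 0]: now -y**3*log(y)/3 + ∫(y**2/3) dy.
Step 2. Evaluate the standard form: now -y**3*log(y)/3 + y**3/9.
Answer: -y**3*log(y)/3 + y**3/9.


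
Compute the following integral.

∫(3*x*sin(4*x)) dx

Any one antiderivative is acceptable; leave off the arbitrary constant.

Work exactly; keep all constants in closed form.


Answer: -3*x*cos(4*x)/4 + 3*sin(4*x)/16.


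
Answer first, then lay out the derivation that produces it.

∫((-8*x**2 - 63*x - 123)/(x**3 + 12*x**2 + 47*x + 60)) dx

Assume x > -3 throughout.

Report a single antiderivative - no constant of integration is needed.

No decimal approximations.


The answer is -3*log(x + 3) - log(x + 4) - 4*log(x + 5).
Step 1. Decompose ∫((-8*x**2 - 63*x - 123)/(x**3 + 12*x**2 + 47*x + 60)) dx by partial fractions, (-8*x**2 - 63*x - 123)/(x**3 + 12*x**2 + 47*x + 60) = -4/(x + 5) - 1/(x + 4) - 3/(x + 3): now ∫(-3/(x + 3)) dx + ∫(-1/(x + 4)) dx + ∫(-4/(x + 5)) dx.
Step 2. Evaluate the standard form [assuming x > -3]: now -3*log(x + 3) + ∫(-1/(x + 4)) dx + ∫(-4/(x + 5)) dx.
Step 3. Evaluate the standard form [assuming x > -4]: now -3*log(x + 3) - log(x + 4) + ∫(-4/(x + 5)) dx.
Step 4. Evaluate the standard form [assuming x > -5]: now -3*log(x + 3) - log(x + 4) - 4*log(x + 5).
Answer: -3*log(x + 3) - log(x + 4) - 4*log(x + 5).


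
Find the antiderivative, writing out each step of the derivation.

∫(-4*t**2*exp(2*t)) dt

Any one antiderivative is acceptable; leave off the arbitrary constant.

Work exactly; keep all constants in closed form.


Step 1. Integrate ∫(-4*t**2*exp(2*t)) dt by parts with u = t**2, dv = (-4*exp(2*t)) dt, so v = -2*exp(2*t): now -2*t**2*exp(2*t) + ∫(4*t*exp(2*t)) dt.
Step 2. Integrate ∫(4*t*exp(2*t)) dt by parts with u = t, dv = (4*exp(2*t)) dt, so v = 2*exp(2*t): now -2*t**2*exp(2*t) + 2*t*exp(2*t) + ∫(-2*exp(2*t)) dt.
Step 3. Evaluate the standard form: now -2*t**2*exp(2*t) + 2*t*exp(2*t) - exp(2*t).
Answer: -2*t**2*exp(2*t) + 2*t*exp(2*t) - exp(2*t).


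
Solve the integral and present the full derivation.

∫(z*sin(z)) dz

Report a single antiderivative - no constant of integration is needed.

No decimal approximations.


Step 1. Integrate ∫(z*sin(z)) dz by parts with u = z, dv = (sin(z)) dz, so v = -cos(z): now -z*cos(z) + ∫(cos(z)) dz.
Step 2. Evaluate the standard form: now -z*cos(z) + sin(z).
Answer: -z*cos(z) + sin(z).


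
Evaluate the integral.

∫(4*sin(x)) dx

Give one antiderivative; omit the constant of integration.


Answer: -4*cos(x).


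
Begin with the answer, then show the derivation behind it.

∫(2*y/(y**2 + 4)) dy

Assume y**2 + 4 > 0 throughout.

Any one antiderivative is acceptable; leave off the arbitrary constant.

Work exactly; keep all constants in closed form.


The answer is log(y**2 + 4).
Step 1. Substitute u = y**2 + 4, turning ∫(2*y/(y**2 + 4)) dy into ∫(1/u) du: now ∫(1/u) du.
Step 2. Evaluate the standard form [assuming u > 0]: now log(u).
Step 3. Substitute back u = y**2 + 4: now log(y**2 + 4).
Answer: log(y**2 + 4).


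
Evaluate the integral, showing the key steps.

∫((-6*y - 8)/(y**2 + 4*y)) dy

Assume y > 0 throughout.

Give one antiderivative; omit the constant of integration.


Step 1. Decompose ∫((-6*y - 8)/(y**2 + 4*y)) dy by partial fractions, (-6*y - 8)/(y**2 + 4*y) = -4/(y + 4) - 2/y: now ∫(-2/y) dy + ∫(-4/(y + 4)) dy.
Step 2. Evaluate the standard form [assuming y > 0]: now -2*log(y) + ∫(-4/(y + 4)) dy.
Step 3. Evaluate the standard form [assuming y > -4]: now -2*log(y) - 4*log(y + 4).
Answer: -2*log(y) - 4*log(y + 4).


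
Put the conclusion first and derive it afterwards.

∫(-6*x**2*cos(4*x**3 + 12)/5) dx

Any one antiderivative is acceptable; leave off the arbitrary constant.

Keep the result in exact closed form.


The answer is -sin(4*x**3 + 12)/10.
Step 1. Substitute u = x**3 + 3, turning ∫(-6*x**2*cos(4*x**3 + 12)/5) dx into ∫(-2*cos(4*u)/5) du: now ∫(-2*cos(4*u)/5) du.
Step 2. Evaluate the standard form: now -sin(4*u)/10.
Step 3. Substitute back u = x**3 + 3: now -sin(4*x**3 + 12)/10.
Answer: -sin(4*x**3 + 12)/10.


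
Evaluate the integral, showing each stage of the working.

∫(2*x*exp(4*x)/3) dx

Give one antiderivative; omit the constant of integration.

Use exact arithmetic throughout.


Step 1. Integrate ∫(2*x*exp(4*x)/3) dx by parts with u = x, dv = (2*exp(4*x)/3) dx, so v = exp(4*x)/6: now x*exp(4*x)/6 + ∫(-exp(4*x)/6) dx.
Step 2. Evaluate the standard form: now x*exp(4*x)/6 - exp(4*x)/24.
Answer: x*exp(4*x)/6 - exp(4*x)/24.


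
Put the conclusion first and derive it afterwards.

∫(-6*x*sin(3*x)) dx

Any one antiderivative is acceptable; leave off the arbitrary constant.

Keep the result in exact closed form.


The answer is 2*x*cos(3*x) - 2*sin(3*x)/3.
Step 1. Integrate ∫(-6*x*sin(3*x)) dx by parts with u = x, dv = (-6*sin(3*x)) dx, so v = 2*cos(3*x): now 2*x*cos(3*x) + ∫(-2*cos(3*x)) dx.
Step 2. Evaluate the standard form: now 2*x*cos(3*x) - 2*sin(3*x)/3.
Answer: 2*x*cos(3*x) - 2*sin(3*x)/3.


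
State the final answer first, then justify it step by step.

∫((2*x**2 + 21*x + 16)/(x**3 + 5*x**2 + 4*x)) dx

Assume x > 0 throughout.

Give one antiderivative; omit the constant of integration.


The answer is 4*log(x) + log(x + 1) - 3*log(x + 4).
Step 1. Decompose ∫((2*x**2 + 21*x + 16)/(x**3 + 5*x**2 + 4*x)) dx by partial fractions, (2*x**2 + 21*x + 16)/(x**3 + 5*x**2 + 4*x) = -3/(x + 4) + 1/(x + 1) + 4/x: now ∫(4/x) dx + ∫(1/(x + 1)) dx + ∫(-3/(x + 4)) dx.
Step 2. Evaluate the standard form [assuming x > -4]: now -3*log(x + 4) + ∫(4/x) dx + ∫(1/(x + 1)) dx.
Step 3. Evaluate the standard form [assuming x > 0]: now 4*log(x) - 3*log(x + 4) + ∫(1/(x + 1)) dx.
Step 4. Evaluate the standard form [assuming x > -1]: now 4*log(x) + log(x + 1) - 3*log(x + 4).
Answer: 4*log(x) + log(x + 1) - 3*log(x + 4).


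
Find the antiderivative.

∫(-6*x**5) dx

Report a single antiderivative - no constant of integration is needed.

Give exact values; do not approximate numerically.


Answer: -x**6.


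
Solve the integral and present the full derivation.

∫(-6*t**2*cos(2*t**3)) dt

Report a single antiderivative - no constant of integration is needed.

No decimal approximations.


Step 1. Substitute u = t**3, turning ∫(-6*t**2*cos(2*t**3)) dt into ∫(-2*cos(2*u)) du: now ∫(-2*cos(2*u)) du.
Step 2. Evaluate the standard form: now -sin(2*u).
Step 3. Substitute back u = t**3: now -sin(2*t**3).
Answer: -sin(2*t**3).


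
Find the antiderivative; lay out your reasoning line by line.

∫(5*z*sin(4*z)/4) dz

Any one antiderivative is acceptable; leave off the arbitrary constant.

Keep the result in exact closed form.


Step 1. Integrate ∫(5*z*sin(4*z)/4) dz by parts with u = z, dv = (5*sin(4*z)/4) dz, so v = -5*cos(4*z)/16: now -5*z*cos(4*z)/16 + ∫(5*cos(4*z)/16) dz.
Step 2. Evaluate the standard form: now -5*z*cos(4*z)/16 + 5*sin(4*z)/64.
Answer: -5*z*cos(4*z)/16 + 5*sin(4*z)/64.


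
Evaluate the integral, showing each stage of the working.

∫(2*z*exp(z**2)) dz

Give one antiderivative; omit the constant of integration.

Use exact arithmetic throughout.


Step 1. Substitute u = z**2, turning ∫(2*z*exp(z**2)) dz into ∫(exp(u)) du: now ∫(exp(u)) du.
Step 2. Evaluate the standard form: now exp(u).
Step 3. Substitute back u = z**2: now exp(z**2).
Answer: exp(z**2).


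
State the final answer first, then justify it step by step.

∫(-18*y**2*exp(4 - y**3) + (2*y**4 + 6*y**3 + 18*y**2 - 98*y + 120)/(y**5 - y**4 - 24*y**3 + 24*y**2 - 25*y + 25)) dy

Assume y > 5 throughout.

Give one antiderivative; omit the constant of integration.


The answer is 6*exp(4 - y**3) + 2*log(y - 5) - log(y - 1) + log(y + 5) + 4*atan(y).
Step 1. Rewrite: now ∫(-18*y**2*exp(4 - y**3)) dy + ∫((2*y**4 + 6*y**3 + 18*y**2 - 98*y + 120)/(y**5 - y**4 - 24*y**3 + 24*y**2 - 25*y + 25)) dy.
Step 2. Decompose ∫((2*y**4 + 6*y**3 + 18*y**2 - 98*y + 120)/(y**5 - y**4 - 24*y**3 + 24*y**2 - 25*y + 25)) dy by partial fractions, (2*y**4 + 6*y**3 + 18*y**2 - 98*y + 120)/(y**5 - y**4 - 24*y**3 + 24*y**2 - 25*y + 25) = 4/(y**2 + 1) + 1/(y + 5) - 1/(y - 1) + 2/(y - 5): now ∫(-18*y**2*exp(4 - y**3)) dy + ∫(2/(y - 5)) dy + ∫(-1/(y - 1)) dy + ∫(1/(y + 5)) dy + ∫(4/(y**2 + 1)) dy.
Step 3. Evaluate the standard form [assuming y > 1]: now -log(y - 1) + ∫(-18*y**2*exp(4 - y**3)) dy + ∫(2/(y - 5)) dy + ∫(1/(y + 5)) dy + ∫(4/(y**2 + 1)) dy.
Step 4. Evaluate the standard form [assuming y > 5]: now 2*log(y - 5) - log(y - 1) + ∫(-18*y**2*exp(4 - y**3)) dy + ∫(1/(y + 5)) dy + ∫(4/(y**2 + 1)) dy.
Step 5. Evaluate the standard form [assuming y > -5]: now 2*log(y - 5) - log(y - 1) + log(y + 5) + ∫(-18*y**2*exp(4 - y**3)) dy + ∫(4/(y**2 + 1)) dy.
Step 6. Evaluate the standard form: now 2*log(y - 5) - log(y - 1) + log(y + 5) + 4*atan(y) + ∫(-18*y**2*exp(4 - y**3)) dy.
Step 7. Substitute u = y**3 - 4, turning ∫(-18*y**2*exp(4 - y**3)) dy into ∫(-6*exp(-u)) du: now 2*log(y - 5) - log(y - 1) + log(y + 5) + 4*atan(y) + ∫(-6*exp(-u)) du.
Step 8. Evaluate the standard form: now 2*log(y - 5) - log(y - 1) + log(y + 5) + 4*atan(y) + 6*exp(-u).
Step 9. Substitute back u = y**3 - 4: now 6*exp(4 - y**3) + 2*log(y - 5) - log(y - 1) + log(y + 5) + 4*atan(y).
Answer: 6*exp(4 - y**3) + 2*log(y - 5) - log(y - 1) + log(y + 5) + 4*atan(y).


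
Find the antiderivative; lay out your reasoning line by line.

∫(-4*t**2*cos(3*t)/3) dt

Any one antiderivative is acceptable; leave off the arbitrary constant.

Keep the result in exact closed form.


Step 1. Integrate ∫(-4*t**2*cos(3*t)/3) dt by parts with u = t**2, dv = (-4*cos(3*t)/3) dt, so v = -4*sin(3*t)/9: now -4*t**2*sin(3*t)/9 + ∫(8*t*sin(3*t)/9) dt.
Step 2. Integrate ∫(8*t*sin(3*t)/9) dt by parts with u = t, dv = (8*sin(3*t)/9) dt, so v = -8*cos(3*t)/27: now -4*t**2*sin(3*t)/9 - 8*t*cos(3*t)/27 + ∫(8*cos(3*t)/27) dt.
Step 3. Evaluate the standard form: now -4*t**2*sin(3*t)/9 - 8*t*cos(3*t)/27 + 8*sin(3*t)/81.
Answer: -4*t**2*sin(3*t)/9 - 8*t*cos(3*t)/27 + 8*sin(3*t)/81.


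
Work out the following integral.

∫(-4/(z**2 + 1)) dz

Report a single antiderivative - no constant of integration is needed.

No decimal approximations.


Answer: -4*atan(z).


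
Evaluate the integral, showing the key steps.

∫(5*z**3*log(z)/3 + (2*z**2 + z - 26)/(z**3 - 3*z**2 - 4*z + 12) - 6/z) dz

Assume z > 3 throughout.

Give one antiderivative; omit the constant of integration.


Step 1. Rewrite: now ∫(-6/z) dz + ∫(5*z**3*log(z)/3) dz + ∫((2*z**2 + z - 26)/(z**3 - 3*z**2 - 4*z + 12)) dz.
Step 2. Decompose ∫((2*z**2 + z - 26)/(z**3 - 3*z**2 - 4*z + 12)) dz by partial fractions, (2*z**2 + z - 26)/(z**3 - 3*z**2 - 4*z + 12) = -1/(z + 2) + 4/(z - 2) - 1/(z - 3): now ∫(-6/z) dz + ∫(5*z**3*log(z)/3) dz + ∫(-1/(z - 3)) dz + ∫(4/(z - 2)) dz + ∫(-1/(z + 2)) dz.
Step 3. Evaluate the standard form [assuming z > -2]: now -log(z + 2) + ∫(-6/z) dz + ∫(5*z**3*log(z)/3) dz + ∫(-1/(z - 3)) dz + ∫(4/(z - 2)) dz.
Step 4. Evaluate the standard form [assuming z > 3]: now -log(z - 3) - log(z + 2) + ∫(-6/z) dz + ∫(5*z**3*log(z)/3) dz + ∫(4/(z - 2)) dz.
Step 5. Evaluate the standard form [assuming z > 2]: now -log(z - 3) + 4*log(z - 2) - log(z + 2) + ∫(-6/z) dz + ∫(5*z**3*log(z)/3) dz.
Step 6. Evaluate the standard form [assuming z > 0]: now -6*log(z) - log(z - 3) + 4*log(z - 2) - log(z + 2) + ∫(5*z**3*log(z)/3) dz.
Step 7. Integrate ∫(5*z**3*log(z)/3) dz by parts with u = log(z), dv = (5*z**3/3) dz, so v = 5*z**4/12 [assuming z > 0]: now 5*z**4*log(z)/12 - 6*log(z) - log(z - 3) + 4*log(z - 2) - log(z + 2) + ∫(-5*z**3/12) dz.
Step 8. Evaluate the standard form: now 5*z**4*log(z)/12 - 5*z**4/48 - 6*log(z) - log(z - 3) + 4*log(z - 2) - log(z + 2).
Answer: 5*z**4*log(z)/12 - 5*z**4/48 - 6*log(z) - log(z - 3) + 4*log(z - 2) - log(z + 2).


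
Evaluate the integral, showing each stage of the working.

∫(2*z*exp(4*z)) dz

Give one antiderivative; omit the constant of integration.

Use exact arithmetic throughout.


Step 1. Integrate ∫(2*z*exp(4*z)) dz by parts with u = z, dv = (2*exp(4*z)) dz, so v = exp(4*z)/2: now z*exp(4*z)/2 + ∫(-exp(4*z)/2) dz.
Step 2. Evaluate the standard form: now z*exp(4*z)/2 - exp(4*z)/8.
Answer: z*exp(4*z)/2 - exp(4*z)/8.


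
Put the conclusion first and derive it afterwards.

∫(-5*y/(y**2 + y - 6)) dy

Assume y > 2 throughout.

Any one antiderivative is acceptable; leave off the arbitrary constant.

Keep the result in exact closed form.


The answer is -2*log(y - 2) - 3*log(y + 3).
Step 1. Decompose ∫(-5*y/(y**2 + y - 6)) dy by partial fractions, -5*y/(y**2 + y - 6) = -3/(y + 3) - 2/(y - 2): now ∫(-2/(y - 2)) dy + ∫(-3/(y + 3)) dy.
Step 2. Evaluate the standard form [assuming y > 2]: now -2*log(y - 2) + ∫(-3/(y + 3)) dy.
Step 3. Evaluate the standard form [assuming y > -3]: now -2*log(y - 2) - 3*log(y + 3).
Answer: -2*log(y - 2) - 3*log(y + 3).


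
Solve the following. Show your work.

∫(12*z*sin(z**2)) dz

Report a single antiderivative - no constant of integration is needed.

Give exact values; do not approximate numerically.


Step 1. Substitute u = z**2, turning ∫(12*z*sin(z**2)) dz into ∫(6*sin(u)) du: now ∫(6*sin(u)) du.
Step 2. Evaluate the standard form: now -6*cos(u).
Step 3. Substitute back u = z**2: now -6*cos(z**2).
Answer: -6*cos(z**2).


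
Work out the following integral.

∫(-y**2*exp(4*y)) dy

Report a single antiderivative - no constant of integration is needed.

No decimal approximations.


Answer: -y**2*exp(4*y)/4 + y*exp(4*y)/8 - exp(4*y)/32.


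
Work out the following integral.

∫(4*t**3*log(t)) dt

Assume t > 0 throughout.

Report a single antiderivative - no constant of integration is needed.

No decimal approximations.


Answer: t**4*log(t) - t**4/4.


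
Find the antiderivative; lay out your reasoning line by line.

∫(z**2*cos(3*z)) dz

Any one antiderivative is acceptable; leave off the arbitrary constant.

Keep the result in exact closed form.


Step 1. Integrate ∫(z**2*cos(3*z)) dz by parts with u = z**2, dv = (cos(3*z)) dz, so v = sin(3*z)/3: now z**2*sin(3*z)/3 + ∫(-2*z*sin(3*z)/3) dz.
Step 2. Integrate ∫(-2*z*sin(3*z)/3) dz by parts with u = z, dv = (-2*sin(3*z)/3) dz, so v = 2*cos(3*z)/9: now z**2*sin(3*z)/3 + 2*z*cos(3*z)/9 + ∫(-2*cos(3*z)/9) dz.
Step 3. Evaluate the standard form: now z**2*sin(3*z)/3 + 2*z*cos(3*z)/9 - 2*sin(3*z)/27.
Answer: z**2*sin(3*z)/3 + 2*z*cos(3*z)/9 - 2*sin(3*z)/27.


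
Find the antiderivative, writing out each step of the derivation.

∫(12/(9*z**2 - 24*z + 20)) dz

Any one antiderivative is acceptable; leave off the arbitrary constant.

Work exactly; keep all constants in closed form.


Step 1. Substitute u = 3*z - 4, turning ∫(12/(9*z**2 - 24*z + 20)) dz into ∫(4/(u**2 + 4)) du: now ∫(4/(u**2 + 4)) du.
Step 2. Evaluate the standard form: now 2*atan(u/2).
Step 3. Substitute back u = 3*z - 4: now 2*atan(3*z/2 - 2).
Answer: 2*atan(3*z/2 - 2).


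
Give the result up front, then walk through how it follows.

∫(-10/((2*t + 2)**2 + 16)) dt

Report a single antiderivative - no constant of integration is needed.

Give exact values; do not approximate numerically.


The answer is -5*atan(t/2 + 1/2)/4.
Step 1. Substitute u = 2*t + 2, turning ∫(-10/((2*t + 2)**2 + 16)) dt into ∫(-5/(u**2 + 16)) du: now ∫(-5/(u**2 + 16)) du.
Step 2. Evaluate the standard form: now -5*atan(u/4)/4.
Step 3. Substitute back u = 2*t + 2: now -5*atan(t/2 + 1/2)/4.
Answer: -5*atan(t/2 + 1/2)/4.


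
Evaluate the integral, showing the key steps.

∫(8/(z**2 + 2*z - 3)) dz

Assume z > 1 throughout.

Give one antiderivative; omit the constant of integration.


Step 1. Decompose ∫(8/(z**2 + 2*z - 3)) dz by partial fractions, 8/(z**2 + 2*z - 3) = -2/(z + 3) + 2/(z - 1): now ∫(2/(z - 1)) dz + ∫(-2/(z + 3)) dz.
Step 2. Evaluate the standard form [assuming z > -3]: now -2*log(z + 3) + ∫(2/(z - 1)) dz.
Step 3. Evaluate the standard form [assuming z > 1]: now 2*log(z - 1) - 2*log(z + 3).
Answer: 2*log(z - 1) - 2*log(z + 3).


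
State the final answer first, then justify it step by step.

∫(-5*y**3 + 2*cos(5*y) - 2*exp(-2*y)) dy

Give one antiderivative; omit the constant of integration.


The answer is -5*y**4/4 + 2*sin(5*y)/5 + exp(-2*y).
Step 1. Rewrite: now ∫(-5*y**3) dy + ∫(-2*exp(-2*y)) dy + ∫(2*cos(5*y)) dy.
Step 2. Evaluate the standard form: now -5*y**4/4 + ∫(-2*exp(-2*y)) dy + ∫(2*cos(5*y)) dy.
Step 3. Evaluate the standard form: now -5*y**4/4 + ∫(2*cos(5*y)) dy + exp(-2*y).
Step 4. Evaluate the standard form: now -5*y**4/4 + 2*sin(5*y)/5 + exp(-2*y).
Answer: -5*y**4/4 + 2*sin(5*y)/5 + exp(-2*y).


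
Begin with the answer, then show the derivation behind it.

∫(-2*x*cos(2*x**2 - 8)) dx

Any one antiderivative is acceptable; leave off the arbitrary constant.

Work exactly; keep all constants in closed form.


The answer is -sin(2*x**2 - 8)/2.
Step 1. Substitute u = x**2 - 4, turning ∫(-2*x*cos(2*x**2 - 8)) dx into ∫(-cos(2*u)) du: now ∫(-cos(2*u)) du.
Step 2. Evaluate the standard form: now -sin(2*u)/2.
Step 3. Substitute back u = x**2 - 4: now -sin(2*x**2 - 8)/2.
Answer: -sin(2*x**2 - 8)/2.


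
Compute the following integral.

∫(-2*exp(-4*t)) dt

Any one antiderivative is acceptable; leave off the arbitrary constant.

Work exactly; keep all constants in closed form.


Answer: exp(-4*t)/2.


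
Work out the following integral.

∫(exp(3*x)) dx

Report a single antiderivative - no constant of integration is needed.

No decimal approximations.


Answer: exp(3*x)/3.


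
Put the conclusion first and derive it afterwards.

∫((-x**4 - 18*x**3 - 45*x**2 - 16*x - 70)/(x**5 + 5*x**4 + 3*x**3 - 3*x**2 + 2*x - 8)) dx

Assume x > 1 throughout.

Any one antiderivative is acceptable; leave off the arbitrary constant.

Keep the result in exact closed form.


The answer is -5*log(x - 1) + 3*log(x + 2) + log(x + 4) + 2*atan(x).
Step 1. Decompose ∫((-x**4 - 18*x**3 - 45*x**2 - 16*x - 70)/(x**5 + 5*x**4 + 3*x**3 - 3*x**2 + 2*x - 8)) dx by partial fractions, (-x**4 - 18*x**3 - 45*x**2 - 16*x - 70)/(x**5 + 5*x**4 + 3*x**3 - 3*x**2 + 2*x - 8) = 2/(x**2 + 1) + 1/(x + 4) + 3/(x + 2) - 5/(x - 1): now ∫(-5/(x - 1)) dx + ∫(3/(x + 2)) dx + ∫(1/(x + 4)) dx + ∫(2/(x**2 + 1)) dx.
Step 2. Evaluate the standard form [assuming x > -4]: now log(x + 4) + ∫(-5/(x - 1)) dx + ∫(3/(x + 2)) dx + ∫(2/(x**2 + 1)) dx.
Step 3. Evaluate the standard form [assuming x > -2]: now 3*log(x + 2) + log(x + 4) + ∫(-5/(x - 1)) dx + ∫(2/(x**2 + 1)) dx.
Step 4. Evaluate the standard form [assuming x > 1]: now -5*log(x - 1) + 3*log(x + 2) + log(x + 4) + ∫(2/(x**2 + 1)) dx.
Step 5. Evaluate the standard form: now -5*log(x - 1) + 3*log(x + 2) + log(x + 4) + 2*atan(x).
Answer: -5*log(x - 1) + 3*log(x + 2) + log(x + 4) + 2*atan(x).


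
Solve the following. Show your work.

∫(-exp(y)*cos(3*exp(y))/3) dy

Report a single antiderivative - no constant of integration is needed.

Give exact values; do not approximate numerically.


Step 1. Substitute u = exp(y), turning ∫(-exp(y)*cos(3*exp(y))/3) dy into ∫(-cos(3*u)/3) du: now ∫(-cos(3*u)/3) du.
Step 2. Evaluate the standard form: now -sin(3*u)/9.
Step 3. Substitute back u = exp(y): now -sin(3*exp(y))/9.
Answer: -sin(3*exp(y))/9.


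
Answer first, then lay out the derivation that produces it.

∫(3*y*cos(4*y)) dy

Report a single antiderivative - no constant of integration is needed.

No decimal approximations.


The answer is 3*y*sin(4*y)/4 + 3*cos(4*y)/16.
Step 1. Integrate ∫(3*y*cos(4*y)) dy by parts with u = y, dv = (3*cos(4*y)) dy, so v = 3*sin(4*y)/4: now 3*y*sin(4*y)/4 + ∫(-3*sin(4*y)/4) dy.
Step 2. Evaluate the standard form: now 3*y*sin(4*y)/4 + 3*cos(4*y)/16.
Answer: 3*y*sin(4*y)/4 + 3*cos(4*y)/16.


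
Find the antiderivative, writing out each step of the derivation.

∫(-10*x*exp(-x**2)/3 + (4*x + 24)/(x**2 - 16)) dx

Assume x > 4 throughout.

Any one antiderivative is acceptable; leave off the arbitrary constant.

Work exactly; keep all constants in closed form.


Step 1. Rewrite: now ∫(-10*x*exp(-x**2)/3) dx + ∫((4*x + 24)/(x**2 - 16)) dx.
Step 2. Substitute u = x**2, turning ∫(-10*x*exp(-x**2)/3) dx into ∫(-5*exp(-u)/3) du: now ∫((4*x + 24)/(x**2 - 16)) dx + ∫(-5*exp(-u)/3) du.
Step 3. Evaluate the standard form: now ∫((4*x + 24)/(x**2 - 16)) dx + 5*exp(-u)/3.
Step 4. Substitute back u = x**2: now ∫((4*x + 24)/(x**2 - 16)) dx + 5*exp(-x**2)/3.
Step 5. Decompose ∫((4*x + 24)/(x**2 - 16)) dx by partial fractions, (4*x + 24)/(x**2 - 16) = -1/(x + 4) + 5/(x - 4): now ∫(5/(x - 4)) dx + ∫(-1/(x + 4)) dx + 5*exp(-x**2)/3.
Step 6. Evaluate the standard form [assuming x > -4]: now -log(x + 4) + ∫(5/(x - 4)) dx + 5*exp(-x**2)/3.
Step 7. Evaluate the standard form [assuming x > 4]: now 5*log(x - 4) - log(x + 4) + 5*exp(-x**2)/3.
Answer: 5*log(x - 4) - log(x + 4) + 5*exp(-x**2)/3.


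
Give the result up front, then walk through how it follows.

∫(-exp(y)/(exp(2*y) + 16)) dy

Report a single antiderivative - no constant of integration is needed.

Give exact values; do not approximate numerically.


The answer is -atan(exp(y)/4)/4.
Step 1. Substitute u = exp(y), turning ∫(-exp(y)/(exp(2*y) + 16)) dy into ∫(-1/(u**2 + 16)) du: now ∫(-1/(u**2 + 16)) du.
Step 2. Evaluate the standard form: now -atan(u/4)/4.
Step 3. Substitute back u = exp(y): now -atan(exp(y)/4)/4.
Answer: -atan(exp(y)/4)/4.


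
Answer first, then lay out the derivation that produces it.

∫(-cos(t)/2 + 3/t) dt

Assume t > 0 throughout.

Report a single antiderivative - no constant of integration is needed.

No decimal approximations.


The answer is 3*log(t) - sin(t)/2.
Step 1. Rewrite: now ∫(3/t) dt + ∫(-cos(t)/2) dt.
Step 2. Evaluate the standard form [assuming t > 0]: now 3*log(t) + ∫(-cos(t)/2) dt.
Step 3. Evaluate the standard form: now 3*log(t) - sin(t)/2.
Answer: 3*log(t) - sin(t)/2.


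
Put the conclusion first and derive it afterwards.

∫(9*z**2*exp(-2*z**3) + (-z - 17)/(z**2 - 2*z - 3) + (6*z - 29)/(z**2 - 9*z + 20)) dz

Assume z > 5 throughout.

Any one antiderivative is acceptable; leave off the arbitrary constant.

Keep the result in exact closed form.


The answer is log(z - 5) + 5*log(z - 4) - 5*log(z - 3) + 4*log(z + 1) - 3*exp(-2*z**3)/2.
Step 1. Rewrite: now ∫(9*z**2*exp(-2*z**3)) dz + ∫((-z - 17)/(z**2 - 2*z - 3)) dz + ∫((6*z - 29)/(z**2 - 9*z + 20)) dz.
Step 2. Decompose ∫((6*z - 29)/(z**2 - 9*z + 20)) dz by partial fractions, (6*z - 29)/(z**2 - 9*z + 20) = 5/(z - 4) + 1/(z - 5): now ∫(9*z**2*exp(-2*z**3)) dz + ∫((-z - 17)/(z**2 - 2*z - 3)) dz + ∫(1/(z - 5)) dz + ∫(5/(z - 4)) dz.
Step 3. Evaluate the standard form [assuming z > 4]: now 5*log(z - 4) + ∫(9*z**2*exp(-2*z**3)) dz + ∫((-z - 17)/(z**2 - 2*z - 3)) dz + ∫(1/(z - 5)) dz.
Step 4. Evaluate the standard form [assuming z > 5]: now log(z - 5) + 5*log(z - 4) + ∫(9*z**2*exp(-2*z**3)) dz + ∫((-z - 17)/(z**2 - 2*z - 3)) dz.
Step 5. Substitute u = z**3, turning ∫(9*z**2*exp(-2*z**3)) dz into ∫(3*exp(-2*u)) du: now log(z - 5) + 5*log(z - 4) + ∫((-z - 17)/(z**2 - 2*z - 3)) dz + ∫(3*exp(-2*u)) du.
Step 6. Evaluate the standard form: now log(z - 5) + 5*log(z - 4) + ∫((-z - 17)/(z**2 - 2*z - 3)) dz - 3*exp(-2*u)/2.
Step 7. Substitute back u = z**3: now log(z - 5) + 5*log(z - 4) + ∫((-z - 17)/(z**2 - 2*z - 3)) dz - 3*exp(-2*z**3)/2.
Step 8. Decompose ∫((-z - 17)/(z**2 - 2*z - 3)) dz by partial fractions, (-z - 17)/(z**2 - 2*z - 3) = 4/(z + 1) - 5/(z - 3): now log(z - 5) + 5*log(z - 4) + ∫(-5/(z - 3)) dz + ∫(4/(z + 1)) dz - 3*exp(-2*z**3)/2.
Step 9. Evaluate the standard form [assuming z > 3]: now log(z - 5) + 5*log(z - 4) - 5*log(z - 3) + ∫(4/(z + 1)) dz - 3*exp(-2*z**3)/2.
Step 10. Evaluate the standard form [assuming z > -1]: now log(z - 5) + 5*log(z - 4) - 5*log(z - 3) + 4*log(z + 1) - 3*exp(-2*z**3)/2.
Answer: log(z - 5) + 5*log(z - 4) - 5*log(z - 3) + 4*log(z + 1) - 3*exp(-2*z**3)/2.


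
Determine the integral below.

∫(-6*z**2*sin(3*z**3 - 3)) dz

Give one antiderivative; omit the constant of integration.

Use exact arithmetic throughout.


Answer: 2*cos(3*z**3 - 3)/3.


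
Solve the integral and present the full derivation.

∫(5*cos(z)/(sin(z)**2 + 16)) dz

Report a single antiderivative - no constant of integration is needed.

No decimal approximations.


Step 1. Substitute u = sin(z), turning ∫(5*cos(z)/(sin(z)**2 + 16)) dz into ∫(5/(u**2 + 16)) du: now ∫(5/(u**2 + 16)) du.
Step 2. Evaluate the standard form: now 5*atan(u/4)/4.
Step 3. Substitute back u = sin(z): now 5*atan(sin(z)/4)/4.
Answer: 5*atan(sin(z)/4)/4.


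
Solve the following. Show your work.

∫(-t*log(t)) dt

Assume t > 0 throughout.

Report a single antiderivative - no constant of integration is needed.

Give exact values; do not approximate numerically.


Step 1. Integrate ∫(-t*log(t)) dt by parts with u = log(t), dv = (-t) dt, so v = -t**2/2 [assuming t > 0]: now -t**2*log(t)/2 + ∫(t/2) dt.
Step 2. Evaluate the standard form: now -t**2*log(t)/2 + t**2/4.
Answer: -t**2*log(t)/2 + t**2/4.


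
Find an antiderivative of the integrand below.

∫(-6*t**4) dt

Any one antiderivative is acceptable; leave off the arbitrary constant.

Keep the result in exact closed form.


Answer: -6*t**5/5.


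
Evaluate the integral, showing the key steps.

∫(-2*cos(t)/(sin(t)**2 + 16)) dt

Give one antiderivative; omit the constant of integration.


Step 1. Substitute u = sin(t), turning ∫(-2*cos(t)/(sin(t)**2 + 16)) dt into ∫(-2/(u**2 + 16)) du: now ∫(-2/(u**2 + 16)) du.
Step 2. Evaluate the standard form: now -atan(u/4)/2.
Step 3. Substitute back u = sin(t): now -atan(sin(t)/4)/2.
Answer: -atan(sin(t)/4)/2.


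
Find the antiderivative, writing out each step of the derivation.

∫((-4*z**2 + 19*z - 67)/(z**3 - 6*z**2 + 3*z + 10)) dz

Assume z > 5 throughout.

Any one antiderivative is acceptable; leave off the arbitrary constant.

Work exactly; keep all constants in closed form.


Step 1. Decompose ∫((-4*z**2 + 19*z - 67)/(z**3 - 6*z**2 + 3*z + 10)) dz by partial fractions, (-4*z**2 + 19*z - 67)/(z**3 - 6*z**2 + 3*z + 10) = -5/(z + 1) + 5/(z - 2) - 4/(z - 5): now ∫(-4/(z - 5)) dz + ∫(5/(z - 2)) dz + ∫(-5/(z + 1)) dz.
Step 2. Evaluate the standard form [assuming z > 2]: now 5*log(z - 2) + ∫(-4/(z - 5)) dz + ∫(-5/(z + 1)) dz.
Step 3. Evaluate the standard form [assuming z > -1]: now 5*log(z - 2) - 5*log(z + 1) + ∫(-4/(z - 5)) dz.
Step 4. Evaluate the standard form [assuming z > 5]: now -4*log(z - 5) + 5*log(z - 2) - 5*log(z + 1).
Answer: -4*log(z - 5) + 5*log(z - 2) - 5*log(z + 1).


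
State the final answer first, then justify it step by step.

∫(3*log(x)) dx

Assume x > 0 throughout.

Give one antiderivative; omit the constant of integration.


The answer is 3*x*log(x) - 3*x.
Step 1. Integrate ∫(3*log(x)) dx by parts with u = log(x), dv = (3) dx, so v = 3*x [assuming x > 0]: now 3*x*log(x) + ∫(-3) dx.
Step 2. Evaluate the standard form: now 3*x*log(x) - 3*x.
Answer: 3*x*log(x) - 3*x.
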